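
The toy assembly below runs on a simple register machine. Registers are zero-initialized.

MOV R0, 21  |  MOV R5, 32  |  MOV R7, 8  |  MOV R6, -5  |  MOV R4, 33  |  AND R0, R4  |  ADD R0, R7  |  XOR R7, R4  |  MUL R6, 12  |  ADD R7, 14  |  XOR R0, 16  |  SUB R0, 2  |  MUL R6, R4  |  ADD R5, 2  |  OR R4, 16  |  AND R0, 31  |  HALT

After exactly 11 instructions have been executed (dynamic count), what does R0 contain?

R0=21
R5=32
R7=8
R6=-5
R4=33
R0=21&33=1
R0=1+8=9
R7=8^33=41
R6=(-5)*12=-60
R7=41+14=55
R0=9^16=25
After step 11: R0 = 25.

25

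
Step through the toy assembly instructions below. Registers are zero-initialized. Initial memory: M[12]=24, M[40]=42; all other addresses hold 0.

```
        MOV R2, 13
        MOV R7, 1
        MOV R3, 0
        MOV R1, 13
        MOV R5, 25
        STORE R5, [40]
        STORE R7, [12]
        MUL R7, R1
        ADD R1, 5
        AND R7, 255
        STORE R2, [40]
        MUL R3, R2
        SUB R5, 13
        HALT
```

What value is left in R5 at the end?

after MOV R2, 13: R2=13
after MOV R7, 1: R7=1
after MOV R3, 0: R3=0
after MOV R1, 13: R1=13
after MOV R5, 25: R5=25
STORE R5, [40] → M[40]=25
STORE R7, [12] → M[12]=1
after MUL R7, R1: R7=1*13=13
after ADD R1, 5: R1=13+5=18
after AND R7, 255: R7=13&255=13
STORE R2, [40] → M[40]=13
after MUL R3, R2: R3=0*13=0
after SUB R5, 13: R5=25-13=12
halt.

12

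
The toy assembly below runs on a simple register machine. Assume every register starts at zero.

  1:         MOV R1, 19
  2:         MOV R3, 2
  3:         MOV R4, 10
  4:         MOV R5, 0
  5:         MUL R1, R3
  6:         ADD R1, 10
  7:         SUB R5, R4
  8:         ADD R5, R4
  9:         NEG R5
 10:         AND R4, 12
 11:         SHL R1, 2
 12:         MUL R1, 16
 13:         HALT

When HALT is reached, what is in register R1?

3072

R1=19
R3=2
R4=10
R5=0
R1=19*2=38
R1=38+10=48
R5=0-10=-10
R5=(-10)+10=0
R5=-(0)=0
R4=10&12=8
R1=48<<2=192
R1=192*16=3072
halt.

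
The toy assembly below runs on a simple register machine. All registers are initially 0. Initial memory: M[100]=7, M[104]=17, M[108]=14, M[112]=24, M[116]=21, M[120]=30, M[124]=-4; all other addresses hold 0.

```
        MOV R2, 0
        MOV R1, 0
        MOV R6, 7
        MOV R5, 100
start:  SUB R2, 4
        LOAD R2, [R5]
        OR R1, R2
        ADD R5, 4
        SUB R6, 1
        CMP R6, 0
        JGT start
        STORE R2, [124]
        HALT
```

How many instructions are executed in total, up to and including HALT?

after MOV R2, 0: R2=0
after MOV R1, 0: R1=0
after MOV R6, 7: R6=7
after MOV R5, 100: R5=100
after SUB R2, 4: R2=0-4=-4
after LOAD R2, [R5]: R2=M[100]=7
after OR R1, R2: R1=0|7=7
after ADD R5, 4: R5=100+4=104
after SUB R6, 1: R6=7-1=6
CMP R6, 0  (cmp 6,0)
JGT start: taken
after SUB R2, 4: R2=7-4=3
after LOAD R2, [R5]: R2=M[104]=17
after OR R1, R2: R1=7|17=23
after ADD R5, 4: R5=104+4=108
after SUB R6, 1: R6=6-1=5
CMP R6, 0  (cmp 5,0)
JGT start: taken
after SUB R2, 4: R2=17-4=13
after LOAD R2, [R5]: R2=M[108]=14
after OR R1, R2: R1=23|14=31
after ADD R5, 4: R5=108+4=112
after SUB R6, 1: R6=5-1=4
CMP R6, 0  (cmp 4,0)
JGT start: taken
after SUB R2, 4: R2=14-4=10
after LOAD R2, [R5]: R2=M[112]=24
after OR R1, R2: R1=31|24=31
after ADD R5, 4: R5=112+4=116
after SUB R6, 1: R6=4-1=3
CMP R6, 0  (cmp 3,0)
JGT start: taken
after SUB R2, 4: R2=24-4=20
after LOAD R2, [R5]: R2=M[116]=21
after OR R1, R2: R1=31|21=31
after ADD R5, 4: R5=116+4=120
after SUB R6, 1: R6=3-1=2
CMP R6, 0  (cmp 2,0)
JGT start: taken
after SUB R2, 4: R2=21-4=17
after LOAD R2, [R5]: R2=M[120]=30
after OR R1, R2: R1=31|30=31
after ADD R5, 4: R5=120+4=124
after SUB R6, 1: R6=2-1=1
CMP R6, 0  (cmp 1,0)
JGT start: taken
after SUB R2, 4: R2=30-4=26
after LOAD R2, [R5]: R2=M[124]=-4
after OR R1, R2: R1=31|(-4)=-1
after ADD R5, 4: R5=124+4=128
after SUB R6, 1: R6=1-1=0
CMP R6, 0  (cmp 0,0)
JGT start: not taken
STORE R2, [124] → M[124]=-4
halt.
Total executed instructions: 55.

55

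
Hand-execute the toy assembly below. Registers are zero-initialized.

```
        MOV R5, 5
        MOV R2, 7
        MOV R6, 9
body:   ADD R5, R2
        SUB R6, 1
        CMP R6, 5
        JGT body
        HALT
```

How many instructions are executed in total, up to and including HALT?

20

MOV R5, 5 → R5=5
MOV R2, 7 → R2=7
MOV R6, 9 → R6=9
ADD R5, R2 → R5=5+7=12
SUB R6, 1 → R6=9-1=8
CMP R6, 5  (cmp 8,5)
JGT body: taken
ADD R5, R2 → R5=12+7=19
SUB R6, 1 → R6=8-1=7
CMP R6, 5  (cmp 7,5)
JGT body: taken
ADD R5, R2 → R5=19+7=26
SUB R6, 1 → R6=7-1=6
CMP R6, 5  (cmp 6,5)
JGT body: taken
ADD R5, R2 → R5=26+7=33
SUB R6, 1 → R6=6-1=5
CMP R6, 5  (cmp 5,5)
JGT body: not taken
halt.
Total executed instructions: 20.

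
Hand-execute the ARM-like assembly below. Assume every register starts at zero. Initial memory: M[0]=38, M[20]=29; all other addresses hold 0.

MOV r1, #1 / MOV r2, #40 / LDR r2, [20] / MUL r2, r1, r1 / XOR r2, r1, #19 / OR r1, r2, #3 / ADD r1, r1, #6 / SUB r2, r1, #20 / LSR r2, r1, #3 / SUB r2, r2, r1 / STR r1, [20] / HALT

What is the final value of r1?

25

MOV r1, #1 → r1=1
MOV r2, #40 → r2=40
LDR r2, [20] → r2=M[20]=29
MUL r2, r1, r1 → r2=1*1=1
XOR r2, r1, #19 → r2=1^19=18
OR r1, r2, #3 → r1=18|3=19
ADD r1, r1, #6 → r1=19+6=25
SUB r2, r1, #20 → r2=25-20=5
LSR r2, r1, #3 → r2=25>>3=3
SUB r2, r2, r1 → r2=3-25=-22
STR r1, [20] → M[20]=25
halt.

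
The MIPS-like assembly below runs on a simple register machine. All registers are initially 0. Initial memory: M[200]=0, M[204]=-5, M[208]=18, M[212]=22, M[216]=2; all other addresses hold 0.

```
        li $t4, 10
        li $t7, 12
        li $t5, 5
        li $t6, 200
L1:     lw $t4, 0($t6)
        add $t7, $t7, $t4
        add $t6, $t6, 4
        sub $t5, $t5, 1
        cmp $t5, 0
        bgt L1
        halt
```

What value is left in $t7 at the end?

49

$t4=10
$t7=12
$t5=5
$t6=200
$t4=M[200]=0
$t7=12+0=12
$t6=200+4=204
$t5=5-1=4
cmp $t5, 0  (cmp 4,0)
bgt L1: taken
$t4=M[204]=-5
$t7=12+(-5)=7
$t6=204+4=208
$t5=4-1=3
cmp $t5, 0  (cmp 3,0)
bgt L1: taken
$t4=M[208]=18
$t7=7+18=25
$t6=208+4=212
$t5=3-1=2
cmp $t5, 0  (cmp 2,0)
bgt L1: taken
$t4=M[212]=22
$t7=25+22=47
$t6=212+4=216
$t5=2-1=1
cmp $t5, 0  (cmp 1,0)
bgt L1: taken
$t4=M[216]=2
$t7=47+2=49
$t6=216+4=220
$t5=1-1=0
cmp $t5, 0  (cmp 0,0)
bgt L1: not taken
halt.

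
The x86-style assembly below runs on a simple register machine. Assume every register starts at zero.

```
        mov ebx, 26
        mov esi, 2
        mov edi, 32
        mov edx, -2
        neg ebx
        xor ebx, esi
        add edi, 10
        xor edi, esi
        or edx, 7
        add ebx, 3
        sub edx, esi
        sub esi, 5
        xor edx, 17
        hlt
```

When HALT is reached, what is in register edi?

40

after mov ebx, 26: ebx=26
after mov esi, 2: esi=2
after mov edi, 32: edi=32
after mov edx, -2: edx=-2
after neg ebx: ebx=-(26)=-26
after xor ebx, esi: ebx=(-26)^2=-28
after add edi, 10: edi=32+10=42
after xor edi, esi: edi=42^2=40
after or edx, 7: edx=(-2)|7=-1
after add ebx, 3: ebx=(-28)+3=-25
after sub edx, esi: edx=(-1)-2=-3
after sub esi, 5: esi=2-5=-3
after xor edx, 17: edx=(-3)^17=-20
halt.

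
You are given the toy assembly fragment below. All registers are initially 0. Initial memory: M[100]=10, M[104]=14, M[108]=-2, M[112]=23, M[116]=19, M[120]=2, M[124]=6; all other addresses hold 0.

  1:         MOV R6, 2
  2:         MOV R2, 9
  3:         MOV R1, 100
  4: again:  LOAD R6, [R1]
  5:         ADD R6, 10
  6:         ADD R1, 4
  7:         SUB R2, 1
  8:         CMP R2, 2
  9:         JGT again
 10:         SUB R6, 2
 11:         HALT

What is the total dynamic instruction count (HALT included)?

47

R6=2
R2=9
R1=100
R6=M[100]=10
R6=10+10=20
R1=100+4=104
R2=9-1=8
CMP R2, 2  (cmp 8,2)
JGT again: taken
R6=M[104]=14
R6=14+10=24
R1=104+4=108
R2=8-1=7
CMP R2, 2  (cmp 7,2)
JGT again: taken
R6=M[108]=-2
R6=(-2)+10=8
R1=108+4=112
R2=7-1=6
CMP R2, 2  (cmp 6,2)
JGT again: taken
R6=M[112]=23
R6=23+10=33
R1=112+4=116
R2=6-1=5
CMP R2, 2  (cmp 5,2)
JGT again: taken
R6=M[116]=19
R6=19+10=29
R1=116+4=120
R2=5-1=4
CMP R2, 2  (cmp 4,2)
JGT again: taken
R6=M[120]=2
R6=2+10=12
R1=120+4=124
R2=4-1=3
CMP R2, 2  (cmp 3,2)
JGT again: taken
R6=M[124]=6
R6=6+10=16
R1=124+4=128
R2=3-1=2
CMP R2, 2  (cmp 2,2)
JGT again: not taken
R6=16-2=14
halt.
Total executed instructions: 47.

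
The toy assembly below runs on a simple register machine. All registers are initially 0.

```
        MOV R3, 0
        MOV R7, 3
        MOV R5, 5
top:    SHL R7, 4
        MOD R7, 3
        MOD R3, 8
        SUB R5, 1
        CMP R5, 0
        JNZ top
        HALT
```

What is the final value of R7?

MOV R3, 0 → R3=0
MOV R7, 3 → R7=3
MOV R5, 5 → R5=5
SHL R7, 4 → R7=3<<4=48
MOD R7, 3 → R7=48%3=0
MOD R3, 8 → R3=0%8=0
SUB R5, 1 → R5=5-1=4
CMP R5, 0  (cmp 4,0)
JNZ top: taken
SHL R7, 4 → R7=0<<4=0
MOD R7, 3 → R7=0%3=0
MOD R3, 8 → R3=0%8=0
SUB R5, 1 → R5=4-1=3
CMP R5, 0  (cmp 3,0)
JNZ top: taken
SHL R7, 4 → R7=0<<4=0
MOD R7, 3 → R7=0%3=0
MOD R3, 8 → R3=0%8=0
SUB R5, 1 → R5=3-1=2
CMP R5, 0  (cmp 2,0)
JNZ top: taken
SHL R7, 4 → R7=0<<4=0
MOD R7, 3 → R7=0%3=0
MOD R3, 8 → R3=0%8=0
SUB R5, 1 → R5=2-1=1
CMP R5, 0  (cmp 1,0)
JNZ top: taken
SHL R7, 4 → R7=0<<4=0
MOD R7, 3 → R7=0%3=0
MOD R3, 8 → R3=0%8=0
SUB R5, 1 → R5=1-1=0
CMP R5, 0  (cmp 0,0)
JNZ top: not taken
halt.

0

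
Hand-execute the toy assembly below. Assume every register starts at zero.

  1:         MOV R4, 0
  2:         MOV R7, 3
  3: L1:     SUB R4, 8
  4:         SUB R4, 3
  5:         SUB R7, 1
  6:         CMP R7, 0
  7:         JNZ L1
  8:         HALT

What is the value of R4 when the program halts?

-33

after MOV R4, 0: R4=0
after MOV R7, 3: R7=3
after SUB R4, 8: R4=0-8=-8
after SUB R4, 3: R4=(-8)-3=-11
after SUB R7, 1: R7=3-1=2
CMP R7, 0  (cmp 2,0)
JNZ L1: taken
after SUB R4, 8: R4=(-11)-8=-19
after SUB R4, 3: R4=(-19)-3=-22
after SUB R7, 1: R7=2-1=1
CMP R7, 0  (cmp 1,0)
JNZ L1: taken
after SUB R4, 8: R4=(-22)-8=-30
after SUB R4, 3: R4=(-30)-3=-33
after SUB R7, 1: R7=1-1=0
CMP R7, 0  (cmp 0,0)
JNZ L1: not taken
halt.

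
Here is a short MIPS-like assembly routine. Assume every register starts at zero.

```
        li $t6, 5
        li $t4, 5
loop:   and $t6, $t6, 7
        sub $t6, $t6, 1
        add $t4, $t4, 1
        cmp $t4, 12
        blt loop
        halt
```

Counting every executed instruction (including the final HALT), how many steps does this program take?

38

$t6=5
$t4=5
$t6=5&7=5
$t6=5-1=4
$t4=5+1=6
cmp $t4, 12  (cmp 6,12)
blt loop: taken
$t6=4&7=4
$t6=4-1=3
$t4=6+1=7
cmp $t4, 12  (cmp 7,12)
blt loop: taken
$t6=3&7=3
$t6=3-1=2
$t4=7+1=8
cmp $t4, 12  (cmp 8,12)
blt loop: taken
$t6=2&7=2
$t6=2-1=1
$t4=8+1=9
cmp $t4, 12  (cmp 9,12)
blt loop: taken
$t6=1&7=1
$t6=1-1=0
$t4=9+1=10
cmp $t4, 12  (cmp 10,12)
blt loop: taken
$t6=0&7=0
$t6=0-1=-1
$t4=10+1=11
cmp $t4, 12  (cmp 11,12)
blt loop: taken
$t6=(-1)&7=7
$t6=7-1=6
$t4=11+1=12
cmp $t4, 12  (cmp 12,12)
blt loop: not taken
halt.
Total executed instructions: 38.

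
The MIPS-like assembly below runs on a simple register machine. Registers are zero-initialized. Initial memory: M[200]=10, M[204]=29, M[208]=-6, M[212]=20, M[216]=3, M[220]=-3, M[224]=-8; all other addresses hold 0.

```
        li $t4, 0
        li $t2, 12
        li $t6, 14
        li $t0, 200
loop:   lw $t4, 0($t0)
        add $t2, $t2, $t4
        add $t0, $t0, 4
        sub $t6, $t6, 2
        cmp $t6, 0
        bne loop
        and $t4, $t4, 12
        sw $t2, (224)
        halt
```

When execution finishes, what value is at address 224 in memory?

after li $t4, 0: $t4=0
after li $t2, 12: $t2=12
after li $t6, 14: $t6=14
after li $t0, 200: $t0=200
after lw $t4, 0($t0): $t4=M[200]=10
after add $t2, $t2, $t4: $t2=12+10=22
after add $t0, $t0, 4: $t0=200+4=204
after sub $t6, $t6, 2: $t6=14-2=12
cmp $t6, 0  (cmp 12,0)
bne loop: taken
after lw $t4, 0($t0): $t4=M[204]=29
after add $t2, $t2, $t4: $t2=22+29=51
after add $t0, $t0, 4: $t0=204+4=208
after sub $t6, $t6, 2: $t6=12-2=10
cmp $t6, 0  (cmp 10,0)
bne loop: taken
after lw $t4, 0($t0): $t4=M[208]=-6
after add $t2, $t2, $t4: $t2=51+(-6)=45
after add $t0, $t0, 4: $t0=208+4=212
after sub $t6, $t6, 2: $t6=10-2=8
cmp $t6, 0  (cmp 8,0)
bne loop: taken
after lw $t4, 0($t0): $t4=M[212]=20
after add $t2, $t2, $t4: $t2=45+20=65
after add $t0, $t0, 4: $t0=212+4=216
after sub $t6, $t6, 2: $t6=8-2=6
cmp $t6, 0  (cmp 6,0)
bne loop: taken
after lw $t4, 0($t0): $t4=M[216]=3
after add $t2, $t2, $t4: $t2=65+3=68
after add $t0, $t0, 4: $t0=216+4=220
after sub $t6, $t6, 2: $t6=6-2=4
cmp $t6, 0  (cmp 4,0)
bne loop: taken
after lw $t4, 0($t0): $t4=M[220]=-3
after add $t2, $t2, $t4: $t2=68+(-3)=65
after add $t0, $t0, 4: $t0=220+4=224
after sub $t6, $t6, 2: $t6=4-2=2
cmp $t6, 0  (cmp 2,0)
bne loop: taken
after lw $t4, 0($t0): $t4=M[224]=-8
after add $t2, $t2, $t4: $t2=65+(-8)=57
after add $t0, $t0, 4: $t0=224+4=228
after sub $t6, $t6, 2: $t6=2-2=0
cmp $t6, 0  (cmp 0,0)
bne loop: not taken
after and $t4, $t4, 12: $t4=(-8)&12=8
sw $t2, (224) → M[224]=57
halt.

57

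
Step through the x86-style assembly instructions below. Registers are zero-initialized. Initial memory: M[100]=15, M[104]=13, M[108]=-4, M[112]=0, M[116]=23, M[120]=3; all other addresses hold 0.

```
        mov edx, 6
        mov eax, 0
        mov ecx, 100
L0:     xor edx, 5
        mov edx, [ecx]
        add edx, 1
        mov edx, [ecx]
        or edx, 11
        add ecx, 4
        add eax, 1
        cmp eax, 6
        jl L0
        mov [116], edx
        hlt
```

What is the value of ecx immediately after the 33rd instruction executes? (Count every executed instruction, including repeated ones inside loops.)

112

edx=6
eax=0
ecx=100
edx=6^5=3
edx=M[100]=15
edx=15+1=16
edx=M[100]=15
edx=15|11=15
ecx=100+4=104
eax=0+1=1
cmp eax, 6  (cmp 1,6)
jl L0: taken
edx=15^5=10
edx=M[104]=13
edx=13+1=14
edx=M[104]=13
edx=13|11=15
ecx=104+4=108
eax=1+1=2
cmp eax, 6  (cmp 2,6)
jl L0: taken
edx=15^5=10
edx=M[108]=-4
edx=(-4)+1=-3
edx=M[108]=-4
edx=(-4)|11=-1
ecx=108+4=112
eax=2+1=3
cmp eax, 6  (cmp 3,6)
jl L0: taken
edx=(-1)^5=-6
edx=M[112]=0
edx=0+1=1
After step 33: ecx = 112.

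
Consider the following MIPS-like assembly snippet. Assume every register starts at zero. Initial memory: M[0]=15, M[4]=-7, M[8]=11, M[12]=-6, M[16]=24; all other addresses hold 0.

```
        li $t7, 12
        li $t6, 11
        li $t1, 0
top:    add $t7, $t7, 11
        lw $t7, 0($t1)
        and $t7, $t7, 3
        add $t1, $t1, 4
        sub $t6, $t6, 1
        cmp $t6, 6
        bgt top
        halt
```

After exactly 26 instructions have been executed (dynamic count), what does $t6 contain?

8

$t7=12
$t6=11
$t1=0
$t7=12+11=23
$t7=M[0]=15
$t7=15&3=3
$t1=0+4=4
$t6=11-1=10
cmp $t6, 6  (cmp 10,6)
bgt top: taken
$t7=3+11=14
$t7=M[4]=-7
$t7=(-7)&3=1
$t1=4+4=8
$t6=10-1=9
cmp $t6, 6  (cmp 9,6)
bgt top: taken
$t7=1+11=12
$t7=M[8]=11
$t7=11&3=3
$t1=8+4=12
$t6=9-1=8
cmp $t6, 6  (cmp 8,6)
bgt top: taken
$t7=3+11=14
$t7=M[12]=-6
After step 26: $t6 = 8.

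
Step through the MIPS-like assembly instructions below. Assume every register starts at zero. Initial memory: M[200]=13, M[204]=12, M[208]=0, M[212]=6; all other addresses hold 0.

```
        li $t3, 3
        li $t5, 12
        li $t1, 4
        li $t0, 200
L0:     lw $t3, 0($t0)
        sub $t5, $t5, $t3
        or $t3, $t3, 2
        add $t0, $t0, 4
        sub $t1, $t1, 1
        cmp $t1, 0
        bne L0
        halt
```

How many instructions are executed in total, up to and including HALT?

$t3=3
$t5=12
$t1=4
$t0=200
$t3=M[200]=13
$t5=12-13=-1
$t3=13|2=15
$t0=200+4=204
$t1=4-1=3
cmp $t1, 0  (cmp 3,0)
bne L0: taken
$t3=M[204]=12
$t5=(-1)-12=-13
$t3=12|2=14
$t0=204+4=208
$t1=3-1=2
cmp $t1, 0  (cmp 2,0)
bne L0: taken
$t3=M[208]=0
$t5=(-13)-0=-13
$t3=0|2=2
$t0=208+4=212
$t1=2-1=1
cmp $t1, 0  (cmp 1,0)
bne L0: taken
$t3=M[212]=6
$t5=(-13)-6=-19
$t3=6|2=6
$t0=212+4=216
$t1=1-1=0
cmp $t1, 0  (cmp 0,0)
bne L0: not taken
halt.
Total executed instructions: 33.

33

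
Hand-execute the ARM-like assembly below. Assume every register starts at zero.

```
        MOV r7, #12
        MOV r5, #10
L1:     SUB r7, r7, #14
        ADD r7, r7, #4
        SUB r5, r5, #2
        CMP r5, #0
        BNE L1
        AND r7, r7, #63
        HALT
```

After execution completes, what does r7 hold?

26

after MOV r7, #12: r7=12
after MOV r5, #10: r5=10
after SUB r7, r7, #14: r7=12-14=-2
after ADD r7, r7, #4: r7=(-2)+4=2
after SUB r5, r5, #2: r5=10-2=8
CMP r5, #0  (cmp 8,0)
BNE L1: taken
after SUB r7, r7, #14: r7=2-14=-12
after ADD r7, r7, #4: r7=(-12)+4=-8
after SUB r5, r5, #2: r5=8-2=6
CMP r5, #0  (cmp 6,0)
BNE L1: taken
after SUB r7, r7, #14: r7=(-8)-14=-22
after ADD r7, r7, #4: r7=(-22)+4=-18
after SUB r5, r5, #2: r5=6-2=4
CMP r5, #0  (cmp 4,0)
BNE L1: taken
after SUB r7, r7, #14: r7=(-18)-14=-32
after ADD r7, r7, #4: r7=(-32)+4=-28
after SUB r5, r5, #2: r5=4-2=2
CMP r5, #0  (cmp 2,0)
BNE L1: taken
after SUB r7, r7, #14: r7=(-28)-14=-42
after ADD r7, r7, #4: r7=(-42)+4=-38
after SUB r5, r5, #2: r5=2-2=0
CMP r5, #0  (cmp 0,0)
BNE L1: not taken
after AND r7, r7, #63: r7=(-38)&63=26
halt.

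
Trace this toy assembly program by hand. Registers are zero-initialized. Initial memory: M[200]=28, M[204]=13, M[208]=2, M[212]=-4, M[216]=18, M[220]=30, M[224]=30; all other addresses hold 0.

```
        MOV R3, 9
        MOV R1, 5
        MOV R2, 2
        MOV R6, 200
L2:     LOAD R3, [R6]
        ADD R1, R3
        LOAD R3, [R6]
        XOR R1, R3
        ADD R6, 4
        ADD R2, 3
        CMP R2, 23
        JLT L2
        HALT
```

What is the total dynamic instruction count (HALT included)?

61

R3=9
R1=5
R2=2
R6=200
R3=M[200]=28
R1=5+28=33
R3=M[200]=28
R1=33^28=61
R6=200+4=204
R2=2+3=5
CMP R2, 23  (cmp 5,23)
JLT L2: taken
R3=M[204]=13
R1=61+13=74
R3=M[204]=13
R1=74^13=71
R6=204+4=208
R2=5+3=8
CMP R2, 23  (cmp 8,23)
JLT L2: taken
R3=M[208]=2
R1=71+2=73
R3=M[208]=2
R1=73^2=75
R6=208+4=212
R2=8+3=11
CMP R2, 23  (cmp 11,23)
JLT L2: taken
R3=M[212]=-4
R1=75+(-4)=71
R3=M[212]=-4
R1=71^(-4)=-69
R6=212+4=216
R2=11+3=14
CMP R2, 23  (cmp 14,23)
JLT L2: taken
R3=M[216]=18
R1=(-69)+18=-51
R3=M[216]=18
R1=(-51)^18=-33
R6=216+4=220
R2=14+3=17
CMP R2, 23  (cmp 17,23)
JLT L2: taken
R3=M[220]=30
R1=(-33)+30=-3
R3=M[220]=30
R1=(-3)^30=-29
R6=220+4=224
R2=17+3=20
CMP R2, 23  (cmp 20,23)
JLT L2: taken
R3=M[224]=30
R1=(-29)+30=1
R3=M[224]=30
R1=1^30=31
R6=224+4=228
R2=20+3=23
CMP R2, 23  (cmp 23,23)
JLT L2: not taken
halt.
Total executed instructions: 61.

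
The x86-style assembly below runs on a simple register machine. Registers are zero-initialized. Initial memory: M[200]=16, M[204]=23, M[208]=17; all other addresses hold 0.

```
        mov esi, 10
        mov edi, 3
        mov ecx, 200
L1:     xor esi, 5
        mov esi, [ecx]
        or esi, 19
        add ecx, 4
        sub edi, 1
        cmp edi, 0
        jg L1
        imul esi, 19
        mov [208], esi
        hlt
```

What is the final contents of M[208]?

361

after mov esi, 10: esi=10
after mov edi, 3: edi=3
after mov ecx, 200: ecx=200
after xor esi, 5: esi=10^5=15
after mov esi, [ecx]: esi=M[200]=16
after or esi, 19: esi=16|19=19
after add ecx, 4: ecx=200+4=204
after sub edi, 1: edi=3-1=2
cmp edi, 0  (cmp 2,0)
jg L1: taken
after xor esi, 5: esi=19^5=22
after mov esi, [ecx]: esi=M[204]=23
after or esi, 19: esi=23|19=23
after add ecx, 4: ecx=204+4=208
after sub edi, 1: edi=2-1=1
cmp edi, 0  (cmp 1,0)
jg L1: taken
after xor esi, 5: esi=23^5=18
after mov esi, [ecx]: esi=M[208]=17
after or esi, 19: esi=17|19=19
after add ecx, 4: ecx=208+4=212
after sub edi, 1: edi=1-1=0
cmp edi, 0  (cmp 0,0)
jg L1: not taken
after imul esi, 19: esi=19*19=361
mov [208], esi → M[208]=361
halt.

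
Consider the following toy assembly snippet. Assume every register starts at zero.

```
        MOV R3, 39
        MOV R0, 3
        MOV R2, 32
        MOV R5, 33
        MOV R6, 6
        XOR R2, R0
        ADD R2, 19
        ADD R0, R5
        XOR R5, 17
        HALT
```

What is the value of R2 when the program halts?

54

R3=39
R0=3
R2=32
R5=33
R6=6
R2=32^3=35
R2=35+19=54
R0=3+33=36
R5=33^17=48
halt.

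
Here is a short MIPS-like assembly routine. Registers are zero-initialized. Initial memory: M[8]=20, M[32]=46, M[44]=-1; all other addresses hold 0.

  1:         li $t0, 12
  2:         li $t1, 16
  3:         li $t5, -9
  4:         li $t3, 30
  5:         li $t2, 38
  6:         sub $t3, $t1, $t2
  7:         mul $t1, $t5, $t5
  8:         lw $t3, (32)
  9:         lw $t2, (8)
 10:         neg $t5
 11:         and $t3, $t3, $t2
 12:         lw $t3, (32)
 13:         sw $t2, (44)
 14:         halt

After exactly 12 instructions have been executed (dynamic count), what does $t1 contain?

81

$t0=12
$t1=16
$t5=-9
$t3=30
$t2=38
$t3=16-38=-22
$t1=(-9)*(-9)=81
$t3=M[32]=46
$t2=M[8]=20
$t5=-(-9)=9
$t3=46&20=4
$t3=M[32]=46
After step 12: $t1 = 81.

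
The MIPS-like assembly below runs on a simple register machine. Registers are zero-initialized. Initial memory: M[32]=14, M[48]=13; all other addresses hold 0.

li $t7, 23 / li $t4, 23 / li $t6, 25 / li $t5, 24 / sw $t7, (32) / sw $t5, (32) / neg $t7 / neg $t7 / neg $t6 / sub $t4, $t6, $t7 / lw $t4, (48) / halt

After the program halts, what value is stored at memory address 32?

$t7=23
$t4=23
$t6=25
$t5=24
sw $t7, (32) → M[32]=23
sw $t5, (32) → M[32]=24
$t7=-(23)=-23
$t7=-(-23)=23
$t6=-(25)=-25
$t4=(-25)-23=-48
$t4=M[48]=13
halt.

24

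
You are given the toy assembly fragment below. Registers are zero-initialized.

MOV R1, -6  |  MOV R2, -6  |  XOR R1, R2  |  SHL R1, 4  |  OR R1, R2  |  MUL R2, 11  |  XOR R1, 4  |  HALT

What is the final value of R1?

R1=-6
R2=-6
R1=(-6)^(-6)=0
R1=0<<4=0
R1=0|(-6)=-6
R2=(-6)*11=-66
R1=(-6)^4=-2
halt.

-2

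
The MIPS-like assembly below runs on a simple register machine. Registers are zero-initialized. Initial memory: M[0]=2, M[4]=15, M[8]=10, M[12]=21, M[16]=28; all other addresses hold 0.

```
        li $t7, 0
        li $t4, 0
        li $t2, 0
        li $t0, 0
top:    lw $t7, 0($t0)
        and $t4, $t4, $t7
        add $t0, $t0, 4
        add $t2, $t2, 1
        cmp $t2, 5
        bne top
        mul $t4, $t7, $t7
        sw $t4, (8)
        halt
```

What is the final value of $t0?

after li $t7, 0: $t7=0
after li $t4, 0: $t4=0
after li $t2, 0: $t2=0
after li $t0, 0: $t0=0
after lw $t7, 0($t0): $t7=M[0]=2
after and $t4, $t4, $t7: $t4=0&2=0
after add $t0, $t0, 4: $t0=0+4=4
after add $t2, $t2, 1: $t2=0+1=1
cmp $t2, 5  (cmp 1,5)
bne top: taken
after lw $t7, 0($t0): $t7=M[4]=15
after and $t4, $t4, $t7: $t4=0&15=0
after add $t0, $t0, 4: $t0=4+4=8
after add $t2, $t2, 1: $t2=1+1=2
cmp $t2, 5  (cmp 2,5)
bne top: taken
after lw $t7, 0($t0): $t7=M[8]=10
after and $t4, $t4, $t7: $t4=0&10=0
after add $t0, $t0, 4: $t0=8+4=12
after add $t2, $t2, 1: $t2=2+1=3
cmp $t2, 5  (cmp 3,5)
bne top: taken
after lw $t7, 0($t0): $t7=M[12]=21
after and $t4, $t4, $t7: $t4=0&21=0
after add $t0, $t0, 4: $t0=12+4=16
after add $t2, $t2, 1: $t2=3+1=4
cmp $t2, 5  (cmp 4,5)
bne top: taken
after lw $t7, 0($t0): $t7=M[16]=28
after and $t4, $t4, $t7: $t4=0&28=0
after add $t0, $t0, 4: $t0=16+4=20
after add $t2, $t2, 1: $t2=4+1=5
cmp $t2, 5  (cmp 5,5)
bne top: not taken
after mul $t4, $t7, $t7: $t4=28*28=784
sw $t4, (8) → M[8]=784
halt.

20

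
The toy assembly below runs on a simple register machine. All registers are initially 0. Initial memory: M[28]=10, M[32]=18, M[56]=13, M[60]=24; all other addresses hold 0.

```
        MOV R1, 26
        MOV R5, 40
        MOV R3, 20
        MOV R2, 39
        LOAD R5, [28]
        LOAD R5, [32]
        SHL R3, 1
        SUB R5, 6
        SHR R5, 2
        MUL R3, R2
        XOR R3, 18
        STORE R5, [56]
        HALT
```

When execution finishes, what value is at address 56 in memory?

3

after MOV R1, 26: R1=26
after MOV R5, 40: R5=40
after MOV R3, 20: R3=20
after MOV R2, 39: R2=39
after LOAD R5, [28]: R5=M[28]=10
after LOAD R5, [32]: R5=M[32]=18
after SHL R3, 1: R3=20<<1=40
after SUB R5, 6: R5=18-6=12
after SHR R5, 2: R5=12>>2=3
after MUL R3, R2: R3=40*39=1560
after XOR R3, 18: R3=1560^18=1546
STORE R5, [56] → M[56]=3
halt.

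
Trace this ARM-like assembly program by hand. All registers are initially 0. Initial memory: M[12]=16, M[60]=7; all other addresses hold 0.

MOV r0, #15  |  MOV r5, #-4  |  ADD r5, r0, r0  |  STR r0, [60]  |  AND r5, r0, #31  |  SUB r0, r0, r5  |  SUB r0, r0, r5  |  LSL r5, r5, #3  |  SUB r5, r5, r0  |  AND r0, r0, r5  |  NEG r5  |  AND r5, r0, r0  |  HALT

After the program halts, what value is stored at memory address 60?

15

MOV r0, #15 → r0=15
MOV r5, #-4 → r5=-4
ADD r5, r0, r0 → r5=15+15=30
STR r0, [60] → M[60]=15
AND r5, r0, #31 → r5=15&31=15
SUB r0, r0, r5 → r0=15-15=0
SUB r0, r0, r5 → r0=0-15=-15
LSL r5, r5, #3 → r5=15<<3=120
SUB r5, r5, r0 → r5=120-(-15)=135
AND r0, r0, r5 → r0=(-15)&135=129
NEG r5 → r5=-(135)=-135
AND r5, r0, r0 → r5=129&129=129
halt.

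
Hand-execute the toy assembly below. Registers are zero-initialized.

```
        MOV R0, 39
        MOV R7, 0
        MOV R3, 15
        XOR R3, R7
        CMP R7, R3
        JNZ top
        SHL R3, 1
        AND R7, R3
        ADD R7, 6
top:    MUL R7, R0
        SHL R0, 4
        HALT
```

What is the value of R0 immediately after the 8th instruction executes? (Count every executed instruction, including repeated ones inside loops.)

624

MOV R0, 39 → R0=39
MOV R7, 0 → R7=0
MOV R3, 15 → R3=15
XOR R3, R7 → R3=15^0=15
CMP R7, R3  (cmp 0,15)
JNZ top: taken
MUL R7, R0 → R7=0*39=0
SHL R0, 4 → R0=39<<4=624
After step 8: R0 = 624.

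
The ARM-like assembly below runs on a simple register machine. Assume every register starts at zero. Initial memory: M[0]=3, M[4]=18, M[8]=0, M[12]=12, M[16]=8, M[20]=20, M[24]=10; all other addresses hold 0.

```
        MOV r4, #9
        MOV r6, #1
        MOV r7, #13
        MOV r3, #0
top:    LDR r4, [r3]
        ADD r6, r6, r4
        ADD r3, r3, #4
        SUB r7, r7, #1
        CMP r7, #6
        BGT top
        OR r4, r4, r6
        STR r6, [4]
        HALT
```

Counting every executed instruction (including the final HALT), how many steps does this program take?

49

r4=9
r6=1
r7=13
r3=0
r4=M[0]=3
r6=1+3=4
r3=0+4=4
r7=13-1=12
CMP r7, #6  (cmp 12,6)
BGT top: taken
r4=M[4]=18
r6=4+18=22
r3=4+4=8
r7=12-1=11
CMP r7, #6  (cmp 11,6)
BGT top: taken
r4=M[8]=0
r6=22+0=22
r3=8+4=12
r7=11-1=10
CMP r7, #6  (cmp 10,6)
BGT top: taken
r4=M[12]=12
r6=22+12=34
r3=12+4=16
r7=10-1=9
CMP r7, #6  (cmp 9,6)
BGT top: taken
r4=M[16]=8
r6=34+8=42
r3=16+4=20
r7=9-1=8
CMP r7, #6  (cmp 8,6)
BGT top: taken
r4=M[20]=20
r6=42+20=62
r3=20+4=24
r7=8-1=7
CMP r7, #6  (cmp 7,6)
BGT top: taken
r4=M[24]=10
r6=62+10=72
r3=24+4=28
r7=7-1=6
CMP r7, #6  (cmp 6,6)
BGT top: not taken
r4=10|72=74
STR r6, [4] → M[4]=72
halt.
Total executed instructions: 49.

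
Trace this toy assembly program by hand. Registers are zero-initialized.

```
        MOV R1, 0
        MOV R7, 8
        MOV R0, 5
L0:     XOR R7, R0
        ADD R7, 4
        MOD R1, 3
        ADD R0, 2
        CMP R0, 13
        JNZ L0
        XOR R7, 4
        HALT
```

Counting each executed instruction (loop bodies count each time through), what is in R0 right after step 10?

R1=0
R7=8
R0=5
R7=8^5=13
R7=13+4=17
R1=0%3=0
R0=5+2=7
CMP R0, 13  (cmp 7,13)
JNZ L0: taken
R7=17^7=22
After step 10: R0 = 7.

7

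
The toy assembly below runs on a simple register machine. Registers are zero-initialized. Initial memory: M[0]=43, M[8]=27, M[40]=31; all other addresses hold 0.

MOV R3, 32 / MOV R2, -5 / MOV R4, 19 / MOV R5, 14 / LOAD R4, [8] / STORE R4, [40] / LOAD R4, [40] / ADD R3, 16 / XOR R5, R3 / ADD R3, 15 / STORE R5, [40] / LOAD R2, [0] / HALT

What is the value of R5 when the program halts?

62

after MOV R3, 32: R3=32
after MOV R2, -5: R2=-5
after MOV R4, 19: R4=19
after MOV R5, 14: R5=14
after LOAD R4, [8]: R4=M[8]=27
STORE R4, [40] → M[40]=27
after LOAD R4, [40]: R4=M[40]=27
after ADD R3, 16: R3=32+16=48
after XOR R5, R3: R5=14^48=62
after ADD R3, 15: R3=48+15=63
STORE R5, [40] → M[40]=62
after LOAD R2, [0]: R2=M[0]=43
halt.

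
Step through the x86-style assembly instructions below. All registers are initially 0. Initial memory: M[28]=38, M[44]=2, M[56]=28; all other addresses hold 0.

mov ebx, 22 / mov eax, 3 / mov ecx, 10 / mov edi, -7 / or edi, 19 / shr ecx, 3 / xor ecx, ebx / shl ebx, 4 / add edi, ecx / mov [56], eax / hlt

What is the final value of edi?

after mov ebx, 22: ebx=22
after mov eax, 3: eax=3
after mov ecx, 10: ecx=10
after mov edi, -7: edi=-7
after or edi, 19: edi=(-7)|19=-5
after shr ecx, 3: ecx=10>>3=1
after xor ecx, ebx: ecx=1^22=23
after shl ebx, 4: ebx=22<<4=352
after add edi, ecx: edi=(-5)+23=18
mov [56], eax → M[56]=3
halt.

18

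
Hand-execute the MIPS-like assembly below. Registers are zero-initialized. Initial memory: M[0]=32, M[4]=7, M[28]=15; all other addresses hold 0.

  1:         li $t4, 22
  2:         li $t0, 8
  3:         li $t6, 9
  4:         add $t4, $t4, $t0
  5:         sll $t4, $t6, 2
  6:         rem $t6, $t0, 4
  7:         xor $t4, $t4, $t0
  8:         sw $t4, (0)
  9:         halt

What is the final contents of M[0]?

after li $t4, 22: $t4=22
after li $t0, 8: $t0=8
after li $t6, 9: $t6=9
after add $t4, $t4, $t0: $t4=22+8=30
after sll $t4, $t6, 2: $t4=9<<2=36
after rem $t6, $t0, 4: $t6=8%4=0
after xor $t4, $t4, $t0: $t4=36^8=44
sw $t4, (0) → M[0]=44
halt.

44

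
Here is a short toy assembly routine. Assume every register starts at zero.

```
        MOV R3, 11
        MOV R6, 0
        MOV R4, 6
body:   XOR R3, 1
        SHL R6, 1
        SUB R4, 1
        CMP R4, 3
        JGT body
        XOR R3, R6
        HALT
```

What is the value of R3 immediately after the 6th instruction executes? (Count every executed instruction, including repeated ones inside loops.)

after MOV R3, 11: R3=11
after MOV R6, 0: R6=0
after MOV R4, 6: R4=6
after XOR R3, 1: R3=11^1=10
after SHL R6, 1: R6=0<<1=0
after SUB R4, 1: R4=6-1=5
After step 6: R3 = 10.

10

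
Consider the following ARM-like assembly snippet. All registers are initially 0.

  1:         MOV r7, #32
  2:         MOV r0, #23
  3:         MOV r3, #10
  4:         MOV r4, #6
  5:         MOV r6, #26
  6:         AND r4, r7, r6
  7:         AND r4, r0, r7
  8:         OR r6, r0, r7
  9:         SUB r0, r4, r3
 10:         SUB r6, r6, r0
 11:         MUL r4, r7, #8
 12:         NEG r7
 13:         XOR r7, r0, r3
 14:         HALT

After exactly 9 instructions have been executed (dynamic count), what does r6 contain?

MOV r7, #32 → r7=32
MOV r0, #23 → r0=23
MOV r3, #10 → r3=10
MOV r4, #6 → r4=6
MOV r6, #26 → r6=26
AND r4, r7, r6 → r4=32&26=0
AND r4, r0, r7 → r4=23&32=0
OR r6, r0, r7 → r6=23|32=55
SUB r0, r4, r3 → r0=0-10=-10
After step 9: r6 = 55.

55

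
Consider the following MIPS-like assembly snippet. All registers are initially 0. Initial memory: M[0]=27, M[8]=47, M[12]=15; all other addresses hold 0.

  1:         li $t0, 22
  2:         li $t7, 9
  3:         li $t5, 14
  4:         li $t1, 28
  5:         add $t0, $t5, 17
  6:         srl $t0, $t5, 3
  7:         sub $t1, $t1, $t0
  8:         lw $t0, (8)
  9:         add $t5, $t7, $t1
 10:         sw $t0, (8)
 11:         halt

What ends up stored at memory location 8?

47

$t0=22
$t7=9
$t5=14
$t1=28
$t0=14+17=31
$t0=14>>3=1
$t1=28-1=27
$t0=M[8]=47
$t5=9+27=36
sw $t0, (8) → M[8]=47
halt.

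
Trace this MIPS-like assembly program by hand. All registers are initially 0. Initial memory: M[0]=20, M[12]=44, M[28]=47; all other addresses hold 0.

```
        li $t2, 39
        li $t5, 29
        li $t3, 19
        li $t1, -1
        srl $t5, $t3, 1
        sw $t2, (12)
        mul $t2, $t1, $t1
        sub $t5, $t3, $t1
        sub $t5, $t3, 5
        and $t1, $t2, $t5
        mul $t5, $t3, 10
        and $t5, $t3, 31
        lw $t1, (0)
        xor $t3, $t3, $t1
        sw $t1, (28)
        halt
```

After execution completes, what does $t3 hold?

7

$t2=39
$t5=29
$t3=19
$t1=-1
$t5=19>>1=9
sw $t2, (12) → M[12]=39
$t2=(-1)*(-1)=1
$t5=19-(-1)=20
$t5=19-5=14
$t1=1&14=0
$t5=19*10=190
$t5=19&31=19
$t1=M[0]=20
$t3=19^20=7
sw $t1, (28) → M[28]=20
halt.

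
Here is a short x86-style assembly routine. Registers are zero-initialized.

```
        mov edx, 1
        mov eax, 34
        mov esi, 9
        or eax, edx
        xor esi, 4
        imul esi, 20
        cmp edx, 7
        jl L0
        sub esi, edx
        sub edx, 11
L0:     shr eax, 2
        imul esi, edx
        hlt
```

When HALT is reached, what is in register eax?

edx=1
eax=34
esi=9
eax=34|1=35
esi=9^4=13
esi=13*20=260
cmp edx, 7  (cmp 1,7)
jl L0: taken
eax=35>>2=8
esi=260*1=260
halt.

8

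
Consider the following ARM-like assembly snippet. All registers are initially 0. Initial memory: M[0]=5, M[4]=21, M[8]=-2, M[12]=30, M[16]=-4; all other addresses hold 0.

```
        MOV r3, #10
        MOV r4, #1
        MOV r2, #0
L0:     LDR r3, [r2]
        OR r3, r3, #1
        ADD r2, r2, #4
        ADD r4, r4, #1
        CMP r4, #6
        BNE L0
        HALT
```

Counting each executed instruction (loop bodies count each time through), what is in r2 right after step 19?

MOV r3, #10 → r3=10
MOV r4, #1 → r4=1
MOV r2, #0 → r2=0
LDR r3, [r2] → r3=M[0]=5
OR r3, r3, #1 → r3=5|1=5
ADD r2, r2, #4 → r2=0+4=4
ADD r4, r4, #1 → r4=1+1=2
CMP r4, #6  (cmp 2,6)
BNE L0: taken
LDR r3, [r2] → r3=M[4]=21
OR r3, r3, #1 → r3=21|1=21
ADD r2, r2, #4 → r2=4+4=8
ADD r4, r4, #1 → r4=2+1=3
CMP r4, #6  (cmp 3,6)
BNE L0: taken
LDR r3, [r2] → r3=M[8]=-2
OR r3, r3, #1 → r3=(-2)|1=-1
ADD r2, r2, #4 → r2=8+4=12
ADD r4, r4, #1 → r4=3+1=4
After step 19: r2 = 12.

12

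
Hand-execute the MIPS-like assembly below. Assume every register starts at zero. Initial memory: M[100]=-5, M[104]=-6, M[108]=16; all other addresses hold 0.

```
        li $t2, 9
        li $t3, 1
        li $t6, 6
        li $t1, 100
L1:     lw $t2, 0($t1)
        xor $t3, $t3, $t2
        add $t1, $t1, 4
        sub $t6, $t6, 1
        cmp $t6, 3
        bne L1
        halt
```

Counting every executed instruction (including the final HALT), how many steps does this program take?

23

after li $t2, 9: $t2=9
after li $t3, 1: $t3=1
after li $t6, 6: $t6=6
after li $t1, 100: $t1=100
after lw $t2, 0($t1): $t2=M[100]=-5
after xor $t3, $t3, $t2: $t3=1^(-5)=-6
after add $t1, $t1, 4: $t1=100+4=104
after sub $t6, $t6, 1: $t6=6-1=5
cmp $t6, 3  (cmp 5,3)
bne L1: taken
after lw $t2, 0($t1): $t2=M[104]=-6
after xor $t3, $t3, $t2: $t3=(-6)^(-6)=0
after add $t1, $t1, 4: $t1=104+4=108
after sub $t6, $t6, 1: $t6=5-1=4
cmp $t6, 3  (cmp 4,3)
bne L1: taken
after lw $t2, 0($t1): $t2=M[108]=16
after xor $t3, $t3, $t2: $t3=0^16=16
after add $t1, $t1, 4: $t1=108+4=112
after sub $t6, $t6, 1: $t6=4-1=3
cmp $t6, 3  (cmp 3,3)
bne L1: not taken
halt.
Total executed instructions: 23.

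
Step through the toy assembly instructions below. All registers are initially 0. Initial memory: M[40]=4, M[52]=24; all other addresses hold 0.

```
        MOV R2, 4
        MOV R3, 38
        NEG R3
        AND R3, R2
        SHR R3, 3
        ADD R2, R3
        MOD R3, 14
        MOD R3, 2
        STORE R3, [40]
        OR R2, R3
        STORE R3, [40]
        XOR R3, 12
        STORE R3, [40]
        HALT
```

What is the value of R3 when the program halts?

R2=4
R3=38
R3=-(38)=-38
R3=(-38)&4=0
R3=0>>3=0
R2=4+0=4
R3=0%14=0
R3=0%2=0
STORE R3, [40] → M[40]=0
R2=4|0=4
STORE R3, [40] → M[40]=0
R3=0^12=12
STORE R3, [40] → M[40]=12
halt.

12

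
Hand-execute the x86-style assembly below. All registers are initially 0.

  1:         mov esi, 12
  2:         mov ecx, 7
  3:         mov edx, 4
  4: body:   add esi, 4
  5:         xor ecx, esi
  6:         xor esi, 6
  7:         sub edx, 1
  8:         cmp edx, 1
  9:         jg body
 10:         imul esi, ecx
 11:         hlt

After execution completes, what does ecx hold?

mov esi, 12 → esi=12
mov ecx, 7 → ecx=7
mov edx, 4 → edx=4
add esi, 4 → esi=12+4=16
xor ecx, esi → ecx=7^16=23
xor esi, 6 → esi=16^6=22
sub edx, 1 → edx=4-1=3
cmp edx, 1  (cmp 3,1)
jg body: taken
add esi, 4 → esi=22+4=26
xor ecx, esi → ecx=23^26=13
xor esi, 6 → esi=26^6=28
sub edx, 1 → edx=3-1=2
cmp edx, 1  (cmp 2,1)
jg body: taken
add esi, 4 → esi=28+4=32
xor ecx, esi → ecx=13^32=45
xor esi, 6 → esi=32^6=38
sub edx, 1 → edx=2-1=1
cmp edx, 1  (cmp 1,1)
jg body: not taken
imul esi, ecx → esi=38*45=1710
halt.

45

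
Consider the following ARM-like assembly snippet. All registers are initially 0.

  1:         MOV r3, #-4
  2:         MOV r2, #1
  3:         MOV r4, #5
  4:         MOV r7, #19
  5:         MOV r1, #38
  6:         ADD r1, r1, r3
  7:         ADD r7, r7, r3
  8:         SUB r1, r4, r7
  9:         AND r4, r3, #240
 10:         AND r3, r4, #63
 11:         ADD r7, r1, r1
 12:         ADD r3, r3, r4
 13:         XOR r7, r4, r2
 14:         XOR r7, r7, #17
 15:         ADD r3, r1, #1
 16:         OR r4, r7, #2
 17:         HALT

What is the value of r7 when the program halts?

224

after MOV r3, #-4: r3=-4
after MOV r2, #1: r2=1
after MOV r4, #5: r4=5
after MOV r7, #19: r7=19
after MOV r1, #38: r1=38
after ADD r1, r1, r3: r1=38+(-4)=34
after ADD r7, r7, r3: r7=19+(-4)=15
after SUB r1, r4, r7: r1=5-15=-10
after AND r4, r3, #240: r4=(-4)&240=240
after AND r3, r4, #63: r3=240&63=48
after ADD r7, r1, r1: r7=(-10)+(-10)=-20
after ADD r3, r3, r4: r3=48+240=288
after XOR r7, r4, r2: r7=240^1=241
after XOR r7, r7, #17: r7=241^17=224
after ADD r3, r1, #1: r3=(-10)+1=-9
after OR r4, r7, #2: r4=224|2=226
halt.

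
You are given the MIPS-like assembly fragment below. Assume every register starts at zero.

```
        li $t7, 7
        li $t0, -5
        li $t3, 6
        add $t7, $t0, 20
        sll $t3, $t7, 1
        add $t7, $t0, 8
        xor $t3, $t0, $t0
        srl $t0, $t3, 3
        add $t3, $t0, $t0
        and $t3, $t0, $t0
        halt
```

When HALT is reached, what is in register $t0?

after li $t7, 7: $t7=7
after li $t0, -5: $t0=-5
after li $t3, 6: $t3=6
after add $t7, $t0, 20: $t7=(-5)+20=15
after sll $t3, $t7, 1: $t3=15<<1=30
after add $t7, $t0, 8: $t7=(-5)+8=3
after xor $t3, $t0, $t0: $t3=(-5)^(-5)=0
after srl $t0, $t3, 3: $t0=0>>3=0
after add $t3, $t0, $t0: $t3=0+0=0
after and $t3, $t0, $t0: $t3=0&0=0
halt.

0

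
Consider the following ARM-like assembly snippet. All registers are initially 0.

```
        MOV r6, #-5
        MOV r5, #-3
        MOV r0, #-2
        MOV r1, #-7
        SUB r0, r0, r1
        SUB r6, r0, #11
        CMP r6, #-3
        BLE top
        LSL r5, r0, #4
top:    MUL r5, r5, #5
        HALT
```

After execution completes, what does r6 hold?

r6=-5
r5=-3
r0=-2
r1=-7
r0=(-2)-(-7)=5
r6=5-11=-6
CMP r6, #-3  (cmp -6,-3)
BLE top: taken
r5=(-3)*5=-15
halt.

-6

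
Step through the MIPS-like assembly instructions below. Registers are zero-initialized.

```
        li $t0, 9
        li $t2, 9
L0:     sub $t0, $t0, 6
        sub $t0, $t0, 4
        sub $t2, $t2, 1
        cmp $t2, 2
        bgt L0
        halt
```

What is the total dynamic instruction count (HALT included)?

$t0=9
$t2=9
$t0=9-6=3
$t0=3-4=-1
$t2=9-1=8
cmp $t2, 2  (cmp 8,2)
bgt L0: taken
$t0=(-1)-6=-7
$t0=(-7)-4=-11
$t2=8-1=7
cmp $t2, 2  (cmp 7,2)
bgt L0: taken
$t0=(-11)-6=-17
$t0=(-17)-4=-21
$t2=7-1=6
cmp $t2, 2  (cmp 6,2)
bgt L0: taken
$t0=(-21)-6=-27
$t0=(-27)-4=-31
$t2=6-1=5
cmp $t2, 2  (cmp 5,2)
bgt L0: taken
$t0=(-31)-6=-37
$t0=(-37)-4=-41
$t2=5-1=4
cmp $t2, 2  (cmp 4,2)
bgt L0: taken
$t0=(-41)-6=-47
$t0=(-47)-4=-51
$t2=4-1=3
cmp $t2, 2  (cmp 3,2)
bgt L0: taken
$t0=(-51)-6=-57
$t0=(-57)-4=-61
$t2=3-1=2
cmp $t2, 2  (cmp 2,2)
bgt L0: not taken
halt.
Total executed instructions: 38.

38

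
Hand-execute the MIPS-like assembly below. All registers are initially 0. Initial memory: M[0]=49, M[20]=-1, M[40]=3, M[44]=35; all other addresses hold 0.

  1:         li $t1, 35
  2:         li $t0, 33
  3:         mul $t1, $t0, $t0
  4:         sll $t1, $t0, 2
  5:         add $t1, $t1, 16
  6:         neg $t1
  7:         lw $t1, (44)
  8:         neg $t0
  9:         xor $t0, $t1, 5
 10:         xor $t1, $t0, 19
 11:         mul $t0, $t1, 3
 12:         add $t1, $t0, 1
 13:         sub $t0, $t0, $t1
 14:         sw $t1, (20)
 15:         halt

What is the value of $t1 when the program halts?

after li $t1, 35: $t1=35
after li $t0, 33: $t0=33
after mul $t1, $t0, $t0: $t1=33*33=1089
after sll $t1, $t0, 2: $t1=33<<2=132
after add $t1, $t1, 16: $t1=132+16=148
after neg $t1: $t1=-(148)=-148
after lw $t1, (44): $t1=M[44]=35
after neg $t0: $t0=-(33)=-33
after xor $t0, $t1, 5: $t0=35^5=38
after xor $t1, $t0, 19: $t1=38^19=53
after mul $t0, $t1, 3: $t0=53*3=159
after add $t1, $t0, 1: $t1=159+1=160
after sub $t0, $t0, $t1: $t0=159-160=-1
sw $t1, (20) → M[20]=160
halt.

160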